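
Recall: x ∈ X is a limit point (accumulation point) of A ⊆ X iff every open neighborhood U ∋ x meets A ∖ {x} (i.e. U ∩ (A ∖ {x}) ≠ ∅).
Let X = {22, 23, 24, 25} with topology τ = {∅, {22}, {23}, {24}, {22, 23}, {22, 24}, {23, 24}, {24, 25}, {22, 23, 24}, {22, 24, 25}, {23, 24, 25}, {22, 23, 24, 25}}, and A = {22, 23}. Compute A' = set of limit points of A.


A' = ∅

For each x ∈ X, list the open sets U ∈ τ with x ∈ U, then check whether U ∩ (A ∖ {x}) ≠ ∅ for every such U.
  x = 22: open {22} ∋ x has {22} ∩ (A ∖ {22}) = ∅, so x is NOT a limit point.
  x = 23: open {23} ∋ x has {23} ∩ (A ∖ {23}) = ∅, so x is NOT a limit point.
  x = 24: open {24} ∋ x has {24} ∩ (A ∖ {24}) = ∅, so x is NOT a limit point.
  x = 25: open {24, 25} ∋ x has {24, 25} ∩ (A ∖ {25}) = ∅, so x is NOT a limit point.
Collecting: A' = ∅.


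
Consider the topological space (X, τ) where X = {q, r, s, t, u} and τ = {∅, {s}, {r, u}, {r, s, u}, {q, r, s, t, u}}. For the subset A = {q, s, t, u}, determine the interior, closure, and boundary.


int(A) = {s}, cl(A) = {q, r, s, t, u}, ∂A = {q, r, t, u}.

Closed sets in (X, τ) are complements of opens:
  closed(X, τ) = {∅, {q, t}, {q, s, t}, {q, r, t, u}, {q, r, s, t, u}}.
int(A) = ⋃ {U ∈ τ : U ⊆ A}. Opens contained in A: ∅, {s}.
Taking the union of these: int(A) = {s}.
cl(A) = ⋂ {C closed : A ⊆ C}. Closed sets containing A: {q, r, s, t, u}.
Intersecting these: cl(A) = {q, r, s, t, u}.
∂A = cl(A) ∖ int(A) = {q, r, s, t, u} ∖ {s} = {q, r, t, u}.


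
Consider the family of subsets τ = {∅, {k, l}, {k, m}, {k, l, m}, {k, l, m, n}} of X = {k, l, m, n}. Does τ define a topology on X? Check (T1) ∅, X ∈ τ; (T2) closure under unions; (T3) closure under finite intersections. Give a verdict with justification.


τ is NOT a topology on X.

Axiom (T1): ∅ ∈ τ? Yes; X ∈ τ? Yes.
Axiom (T2/T3): check pairwise unions and intersections of members of τ.
Counterexample for (T3): {k, l} ∩ {k, m} = {k} ∉ τ. Therefore τ is NOT a topology.


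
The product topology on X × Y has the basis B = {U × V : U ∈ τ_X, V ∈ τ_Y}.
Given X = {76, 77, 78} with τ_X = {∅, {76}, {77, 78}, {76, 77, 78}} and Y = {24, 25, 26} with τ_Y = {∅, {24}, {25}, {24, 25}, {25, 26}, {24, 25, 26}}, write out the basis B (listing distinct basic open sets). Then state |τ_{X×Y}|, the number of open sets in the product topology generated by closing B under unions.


Basis B = {∅ × ∅, {76} × {24}, {76} × {25}, {76} × {24, 25}, {76} × {25, 26}, {77, 78} × {24}, {77, 78} × {25}, {76} × {24, 25, 26}, {76, 77, 78} × {24}, {76, 77, 78} × {25}, {77, 78} × {24, 25}, {77, 78} × {25, 26}, {76, 77, 78} × {24, 25}, {76, 77, 78} × {25, 26}, {77, 78} × {24, 25, 26}, {76, 77, 78} × {24, 25, 26}}; |τ_{X×Y}| = 36.

Enumerate products U × V with U ∈ τ_X, V ∈ τ_Y (deduplicated):
  ∅ × ∅ = {} (∅)
  {76} × {24} = {(76,24)}
  {76} × {25} = {(76,25)}
  {76} × {24, 25} = {(76,24), (76,25)}
  {76} × {25, 26} = {(76,25), (76,26)}
  {77, 78} × {24} = {(77,24), (78,24)}
  {77, 78} × {25} = {(77,25), (78,25)}
  {76} × {24, 25, 26} = {(76,24), (76,25), (76,26)}
  {76, 77, 78} × {24} = {(76,24), (77,24), (78,24)}
  {76, 77, 78} × {25} = {(76,25), (77,25), (78,25)}
  {77, 78} × {24, 25} = {(77,24), (77,25), (78,24), (78,25)}
  {77, 78} × {25, 26} = {(77,25), (77,26), (78,25), (78,26)}
  {76, 77, 78} × {24, 25} = {(76,24), (76,25), (77,24), (77,25), (78,24), (78,25)}
  {76, 77, 78} × {25, 26} = {(76,25), (76,26), (77,25), (77,26), (78,25), (78,26)}
  {77, 78} × {24, 25, 26} = {(77,24), (77,25), (77,26), (78,24), (78,25), (78,26)}
  {76, 77, 78} × {24, 25, 26} = {(76,24), (76,25), (76,26), (77,24), (77,25), (77,26), (78,24), (78,25), (78,26)}
These 16 distinct sets form the basis B.
Close under arbitrary unions to get τ_{X×Y}; counting gives |τ_{X×Y}| = 36.


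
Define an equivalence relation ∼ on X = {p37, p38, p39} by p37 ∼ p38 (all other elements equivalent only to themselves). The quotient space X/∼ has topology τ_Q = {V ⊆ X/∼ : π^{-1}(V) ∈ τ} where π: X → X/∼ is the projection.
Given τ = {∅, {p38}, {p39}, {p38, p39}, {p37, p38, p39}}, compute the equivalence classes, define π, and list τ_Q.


X/∼ = {[p37=p38], [p39]}; |τ_Q| = 3.

Equivalence classes: [p37=p38], [p39].
Quotient map π: X → X/∼ sends p37 ↦ [p37=p38], p38 ↦ [p37=p38], p39 ↦ [p39].
For each subset V ⊆ X/∼, compute π^{-1}(V) ⊆ X and check whether π^{-1}(V) ∈ τ. V is open in τ_Q iff π^{-1}(V) ∈ τ.
  V = {}: π^{-1}(V) = ∅ ∈ τ ✓.
  V = {[p37=p38]}: π^{-1}(V) = {p37, p38} ∉ τ ✗.
  V = {[p39]}: π^{-1}(V) = {p39} ∈ τ ✓.
  V = {[p37=p38], [p39]}: π^{-1}(V) = {p37, p38, p39} ∈ τ ✓.
Open sets in the quotient: τ_Q = {{}, {[p39]}, {[p37=p38], [p39]}} (3 elements).


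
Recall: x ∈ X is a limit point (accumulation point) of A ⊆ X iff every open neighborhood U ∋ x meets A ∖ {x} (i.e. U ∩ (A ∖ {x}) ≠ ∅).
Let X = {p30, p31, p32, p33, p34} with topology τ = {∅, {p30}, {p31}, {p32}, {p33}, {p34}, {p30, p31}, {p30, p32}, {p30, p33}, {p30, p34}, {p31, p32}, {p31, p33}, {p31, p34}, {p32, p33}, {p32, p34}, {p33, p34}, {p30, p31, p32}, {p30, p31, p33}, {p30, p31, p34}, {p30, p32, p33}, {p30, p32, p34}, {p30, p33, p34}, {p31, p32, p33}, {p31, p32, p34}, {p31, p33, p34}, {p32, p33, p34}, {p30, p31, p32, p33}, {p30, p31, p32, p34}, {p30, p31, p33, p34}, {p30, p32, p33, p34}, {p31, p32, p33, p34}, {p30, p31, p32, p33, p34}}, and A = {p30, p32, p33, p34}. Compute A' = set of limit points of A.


A' = ∅

For each x ∈ X, list the open sets U ∈ τ with x ∈ U, then check whether U ∩ (A ∖ {x}) ≠ ∅ for every such U.
  x = p30: open {p30} ∋ x has {p30} ∩ (A ∖ {p30}) = ∅, so x is NOT a limit point.
  x = p31: open {p31} ∋ x has {p31} ∩ (A ∖ {p31}) = ∅, so x is NOT a limit point.
  x = p32: open {p32} ∋ x has {p32} ∩ (A ∖ {p32}) = ∅, so x is NOT a limit point.
  x = p33: open {p33} ∋ x has {p33} ∩ (A ∖ {p33}) = ∅, so x is NOT a limit point.
  x = p34: open {p34} ∋ x has {p34} ∩ (A ∖ {p34}) = ∅, so x is NOT a limit point.
Collecting: A' = ∅.


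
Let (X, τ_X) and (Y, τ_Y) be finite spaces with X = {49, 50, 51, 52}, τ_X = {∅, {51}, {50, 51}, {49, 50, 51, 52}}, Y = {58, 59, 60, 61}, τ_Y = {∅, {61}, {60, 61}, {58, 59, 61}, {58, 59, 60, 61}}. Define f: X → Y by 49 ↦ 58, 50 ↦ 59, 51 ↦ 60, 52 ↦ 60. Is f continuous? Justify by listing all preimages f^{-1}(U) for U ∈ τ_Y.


f is NOT continuous.

Compute f^{-1}(U) for each U ∈ τ_Y:
  U = ∅: f^{-1}(U) = ∅ ∈ τ_X ✓.
  U = {61}: f^{-1}(U) = ∅ ∈ τ_X ✓.
  U = {60, 61}: f^{-1}(U) = {51, 52} ∉ τ_X ✗.
  U = {58, 59, 61}: f^{-1}(U) = {49, 50} ∉ τ_X ✗.
  U = {58, 59, 60, 61}: f^{-1}(U) = {49, 50, 51, 52} ∈ τ_X ✓.
Found U = {60, 61} with f^{-1}(U) = {51, 52} not in τ_X. Therefore f is NOT continuous.


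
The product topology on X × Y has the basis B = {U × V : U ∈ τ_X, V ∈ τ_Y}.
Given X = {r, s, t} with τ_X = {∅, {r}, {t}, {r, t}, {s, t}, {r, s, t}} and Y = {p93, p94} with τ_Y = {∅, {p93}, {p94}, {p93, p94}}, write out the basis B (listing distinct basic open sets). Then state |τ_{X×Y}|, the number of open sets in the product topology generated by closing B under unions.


Basis B = {∅ × ∅, {r} × {p93}, {r} × {p94}, {t} × {p93}, {t} × {p94}, {r} × {p93, p94}, {r, t} × {p93}, {r, t} × {p94}, {s, t} × {p93}, {s, t} × {p94}, {t} × {p93, p94}, {r, s, t} × {p93}, {r, s, t} × {p94}, {r, t} × {p93, p94}, {s, t} × {p93, p94}, {r, s, t} × {p93, p94}}; |τ_{X×Y}| = 36.

Enumerate products U × V with U ∈ τ_X, V ∈ τ_Y (deduplicated):
  ∅ × ∅ = {} (∅)
  {r} × {p93} = {(r,p93)}
  {r} × {p94} = {(r,p94)}
  {t} × {p93} = {(t,p93)}
  {t} × {p94} = {(t,p94)}
  {r} × {p93, p94} = {(r,p93), (r,p94)}
  {r, t} × {p93} = {(r,p93), (t,p93)}
  {r, t} × {p94} = {(r,p94), (t,p94)}
  {s, t} × {p93} = {(s,p93), (t,p93)}
  {s, t} × {p94} = {(s,p94), (t,p94)}
  {t} × {p93, p94} = {(t,p93), (t,p94)}
  {r, s, t} × {p93} = {(r,p93), (s,p93), (t,p93)}
  {r, s, t} × {p94} = {(r,p94), (s,p94), (t,p94)}
  {r, t} × {p93, p94} = {(r,p93), (r,p94), (t,p93), (t,p94)}
  {s, t} × {p93, p94} = {(s,p93), (s,p94), (t,p93), (t,p94)}
  {r, s, t} × {p93, p94} = {(r,p93), (r,p94), (s,p93), (s,p94), (t,p93), (t,p94)}
These 16 distinct sets form the basis B.
Close under arbitrary unions to get τ_{X×Y}; counting gives |τ_{X×Y}| = 36.


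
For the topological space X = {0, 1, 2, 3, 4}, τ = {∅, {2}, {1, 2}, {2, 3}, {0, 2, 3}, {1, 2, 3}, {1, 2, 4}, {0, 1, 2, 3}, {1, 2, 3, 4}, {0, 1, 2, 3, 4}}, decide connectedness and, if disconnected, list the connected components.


(X, τ) is connected.

Find clopen sets (U ∈ τ with X ∖ U ∈ τ):
  U = ∅, X ∖ U = {0, 1, 2, 3, 4} — both open, so U is clopen.
  U = {0, 1, 2, 3, 4}, X ∖ U = ∅ — both open, so U is clopen.
Only trivial clopens (∅ and X) exist, so (X, τ) is connected.
Compute connected components by grouping points that agree on all clopens:
  component: {0, 1, 2, 3, 4}


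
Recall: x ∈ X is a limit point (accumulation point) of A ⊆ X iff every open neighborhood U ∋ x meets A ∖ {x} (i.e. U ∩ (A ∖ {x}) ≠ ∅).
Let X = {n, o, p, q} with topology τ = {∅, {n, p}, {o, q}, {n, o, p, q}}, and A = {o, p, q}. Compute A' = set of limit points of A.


A' = {n, o, q}

For each x ∈ X, list the open sets U ∈ τ with x ∈ U, then check whether U ∩ (A ∖ {x}) ≠ ∅ for every such U.
  x = n: opens ∋ x are {n, p}, {n, o, p, q}; each meets A ∖ {n}, so x IS a limit point.
  x = o: opens ∋ x are {o, q}, {n, o, p, q}; each meets A ∖ {o}, so x IS a limit point.
  x = p: open {n, p} ∋ x has {n, p} ∩ (A ∖ {p}) = ∅, so x is NOT a limit point.
  x = q: opens ∋ x are {o, q}, {n, o, p, q}; each meets A ∖ {q}, so x IS a limit point.
Collecting: A' = {n, o, q}.


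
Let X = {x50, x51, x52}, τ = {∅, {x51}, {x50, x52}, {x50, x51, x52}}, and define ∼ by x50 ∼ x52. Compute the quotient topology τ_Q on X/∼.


X/∼ = {[x50=x52], [x51]}; |τ_Q| = 4.

Equivalence classes: [x50=x52], [x51].
Quotient map π: X → X/∼ sends x50 ↦ [x50=x52], x51 ↦ [x51], x52 ↦ [x50=x52].
For each subset V ⊆ X/∼, compute π^{-1}(V) ⊆ X and check whether π^{-1}(V) ∈ τ. V is open in τ_Q iff π^{-1}(V) ∈ τ.
  V = {}: π^{-1}(V) = ∅ ∈ τ ✓.
  V = {[x50=x52]}: π^{-1}(V) = {x50, x52} ∈ τ ✓.
  V = {[x51]}: π^{-1}(V) = {x51} ∈ τ ✓.
  V = {[x50=x52], [x51]}: π^{-1}(V) = {x50, x51, x52} ∈ τ ✓.
Open sets in the quotient: τ_Q = {{}, {[x50=x52]}, {[x51]}, {[x50=x52], [x51]}} (4 elements).


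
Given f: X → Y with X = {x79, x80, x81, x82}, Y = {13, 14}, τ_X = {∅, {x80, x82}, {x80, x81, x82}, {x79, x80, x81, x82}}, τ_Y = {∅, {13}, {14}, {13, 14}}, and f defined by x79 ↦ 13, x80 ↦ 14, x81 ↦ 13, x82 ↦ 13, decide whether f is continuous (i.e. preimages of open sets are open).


f is NOT continuous.

Compute f^{-1}(U) for each U ∈ τ_Y:
  U = ∅: f^{-1}(U) = ∅ ∈ τ_X ✓.
  U = {13}: f^{-1}(U) = {x79, x81, x82} ∉ τ_X ✗.
  U = {14}: f^{-1}(U) = {x80} ∉ τ_X ✗.
  U = {13, 14}: f^{-1}(U) = {x79, x80, x81, x82} ∈ τ_X ✓.
Found U = {13} with f^{-1}(U) = {x79, x81, x82} not in τ_X. Therefore f is NOT continuous.


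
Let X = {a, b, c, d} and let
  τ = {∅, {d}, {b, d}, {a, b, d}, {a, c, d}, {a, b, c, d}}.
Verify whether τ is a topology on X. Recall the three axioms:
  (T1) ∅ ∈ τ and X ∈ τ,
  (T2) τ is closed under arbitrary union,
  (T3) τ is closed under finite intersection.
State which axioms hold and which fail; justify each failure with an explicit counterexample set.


τ is NOT a topology on X.

Axiom (T1): ∅ ∈ τ? Yes; X ∈ τ? Yes.
Axiom (T2/T3): check pairwise unions and intersections of members of τ.
Counterexample for (T3): {a, b, d} ∩ {a, c, d} = {a, d} ∉ τ. Therefore τ is NOT a topology.


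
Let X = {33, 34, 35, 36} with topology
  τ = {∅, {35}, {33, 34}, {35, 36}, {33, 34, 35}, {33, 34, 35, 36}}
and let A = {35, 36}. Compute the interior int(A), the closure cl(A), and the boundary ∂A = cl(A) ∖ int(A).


int(A) = {35, 36}, cl(A) = {35, 36}, ∂A = ∅.

Closed sets in (X, τ) are complements of opens:
  closed(X, τ) = {∅, {36}, {33, 34}, {35, 36}, {33, 34, 36}, {33, 34, 35, 36}}.
int(A) = ⋃ {U ∈ τ : U ⊆ A}. Opens contained in A: ∅, {35}, {35, 36}.
Taking the union of these: int(A) = {35, 36}.
cl(A) = ⋂ {C closed : A ⊆ C}. Closed sets containing A: {35, 36}, {33, 34, 35, 36}.
Intersecting these: cl(A) = {35, 36}.
∂A = cl(A) ∖ int(A) = {35, 36} ∖ {35, 36} = ∅.


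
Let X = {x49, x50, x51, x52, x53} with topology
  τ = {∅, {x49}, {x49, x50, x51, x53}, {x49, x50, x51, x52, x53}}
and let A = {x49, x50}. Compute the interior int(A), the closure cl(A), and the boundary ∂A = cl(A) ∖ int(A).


int(A) = {x49}, cl(A) = {x49, x50, x51, x52, x53}, ∂A = {x50, x51, x52, x53}.

Closed sets in (X, τ) are complements of opens:
  closed(X, τ) = {∅, {x52}, {x50, x51, x52, x53}, {x49, x50, x51, x52, x53}}.
int(A) = ⋃ {U ∈ τ : U ⊆ A}. Opens contained in A: ∅, {x49}.
Taking the union of these: int(A) = {x49}.
cl(A) = ⋂ {C closed : A ⊆ C}. Closed sets containing A: {x49, x50, x51, x52, x53}.
Intersecting these: cl(A) = {x49, x50, x51, x52, x53}.
∂A = cl(A) ∖ int(A) = {x49, x50, x51, x52, x53} ∖ {x49} = {x50, x51, x52, x53}.


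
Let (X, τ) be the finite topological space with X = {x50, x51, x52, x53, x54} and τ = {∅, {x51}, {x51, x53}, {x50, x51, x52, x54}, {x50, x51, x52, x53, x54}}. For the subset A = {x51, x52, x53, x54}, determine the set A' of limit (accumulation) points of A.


A' = {x50, x52, x53, x54}

For each x ∈ X, list the open sets U ∈ τ with x ∈ U, then check whether U ∩ (A ∖ {x}) ≠ ∅ for every such U.
  x = x50: opens ∋ x are {x50, x51, x52, x54}, {x50, x51, x52, x53, x54}; each meets A ∖ {x50}, so x IS a limit point.
  x = x51: open {x51} ∋ x has {x51} ∩ (A ∖ {x51}) = ∅, so x is NOT a limit point.
  x = x52: opens ∋ x are {x50, x51, x52, x54}, {x50, x51, x52, x53, x54}; each meets A ∖ {x52}, so x IS a limit point.
  x = x53: opens ∋ x are {x51, x53}, {x50, x51, x52, x53, x54}; each meets A ∖ {x53}, so x IS a limit point.
  x = x54: opens ∋ x are {x50, x51, x52, x54}, {x50, x51, x52, x53, x54}; each meets A ∖ {x54}, so x IS a limit point.
Collecting: A' = {x50, x52, x53, x54}.


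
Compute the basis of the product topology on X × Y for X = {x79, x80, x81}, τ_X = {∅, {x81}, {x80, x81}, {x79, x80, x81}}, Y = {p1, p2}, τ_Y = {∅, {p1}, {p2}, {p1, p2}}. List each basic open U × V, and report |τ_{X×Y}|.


Basis B = {∅ × ∅, {x81} × {p1}, {x81} × {p2}, {x80, x81} × {p1}, {x80, x81} × {p2}, {x81} × {p1, p2}, {x79, x80, x81} × {p1}, {x79, x80, x81} × {p2}, {x80, x81} × {p1, p2}, {x79, x80, x81} × {p1, p2}}; |τ_{X×Y}| = 16.

Enumerate products U × V with U ∈ τ_X, V ∈ τ_Y (deduplicated):
  ∅ × ∅ = {} (∅)
  {x81} × {p1} = {(x81,p1)}
  {x81} × {p2} = {(x81,p2)}
  {x80, x81} × {p1} = {(x80,p1), (x81,p1)}
  {x80, x81} × {p2} = {(x80,p2), (x81,p2)}
  {x81} × {p1, p2} = {(x81,p1), (x81,p2)}
  {x79, x80, x81} × {p1} = {(x79,p1), (x80,p1), (x81,p1)}
  {x79, x80, x81} × {p2} = {(x79,p2), (x80,p2), (x81,p2)}
  {x80, x81} × {p1, p2} = {(x80,p1), (x80,p2), (x81,p1), (x81,p2)}
  {x79, x80, x81} × {p1, p2} = {(x79,p1), (x79,p2), (x80,p1), (x80,p2), (x81,p1), (x81,p2)}
These 10 distinct sets form the basis B.
Close under arbitrary unions to get τ_{X×Y}; counting gives |τ_{X×Y}| = 16.


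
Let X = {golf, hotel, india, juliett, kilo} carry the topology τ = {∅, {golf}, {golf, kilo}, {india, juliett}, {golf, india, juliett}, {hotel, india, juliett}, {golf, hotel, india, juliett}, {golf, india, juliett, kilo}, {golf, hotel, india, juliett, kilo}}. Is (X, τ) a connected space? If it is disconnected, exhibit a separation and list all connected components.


(X, τ) is disconnected; components = [{golf, kilo}, {hotel, india, juliett}].

Find clopen sets (U ∈ τ with X ∖ U ∈ τ):
  U = ∅, X ∖ U = {golf, hotel, india, juliett, kilo} — both open, so U is clopen.
  U = {golf, kilo}, X ∖ U = {hotel, india, juliett} — both open, so U is clopen.
  U = {hotel, india, juliett}, X ∖ U = {golf, kilo} — both open, so U is clopen.
  U = {golf, hotel, india, juliett, kilo}, X ∖ U = ∅ — both open, so U is clopen.
Nontrivial clopen(s) exist: e.g. {hotel, india, juliett}. So (X, τ) is disconnected.
Compute connected components by grouping points that agree on all clopens:
  component: {golf, kilo}
  component: {hotel, india, juliett}


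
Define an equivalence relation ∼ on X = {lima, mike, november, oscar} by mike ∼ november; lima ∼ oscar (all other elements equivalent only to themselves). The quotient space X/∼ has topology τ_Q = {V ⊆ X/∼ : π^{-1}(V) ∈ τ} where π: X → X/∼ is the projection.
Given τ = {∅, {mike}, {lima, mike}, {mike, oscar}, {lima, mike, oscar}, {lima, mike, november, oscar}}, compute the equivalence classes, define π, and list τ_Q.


X/∼ = {[lima=oscar], [mike=november]}; |τ_Q| = 2.

Equivalence classes: [lima=oscar], [mike=november].
Quotient map π: X → X/∼ sends lima ↦ [lima=oscar], mike ↦ [mike=november], november ↦ [mike=november], oscar ↦ [lima=oscar].
For each subset V ⊆ X/∼, compute π^{-1}(V) ⊆ X and check whether π^{-1}(V) ∈ τ. V is open in τ_Q iff π^{-1}(V) ∈ τ.
  V = {}: π^{-1}(V) = ∅ ∈ τ ✓.
  V = {[lima=oscar]}: π^{-1}(V) = {lima, oscar} ∉ τ ✗.
  V = {[mike=november]}: π^{-1}(V) = {mike, november} ∉ τ ✗.
  V = {[lima=oscar], [mike=november]}: π^{-1}(V) = {lima, mike, november, oscar} ∈ τ ✓.
Open sets in the quotient: τ_Q = {{}, {[lima=oscar], [mike=november]}} (2 elements).


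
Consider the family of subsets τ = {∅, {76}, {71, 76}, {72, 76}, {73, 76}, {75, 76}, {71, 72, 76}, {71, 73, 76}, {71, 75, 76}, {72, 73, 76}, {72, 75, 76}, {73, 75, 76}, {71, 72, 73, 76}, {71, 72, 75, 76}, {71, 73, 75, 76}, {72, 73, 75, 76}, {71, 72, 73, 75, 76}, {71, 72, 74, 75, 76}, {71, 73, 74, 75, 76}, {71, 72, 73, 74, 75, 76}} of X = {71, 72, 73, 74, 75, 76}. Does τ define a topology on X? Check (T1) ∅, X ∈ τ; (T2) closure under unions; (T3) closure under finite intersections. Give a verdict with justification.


τ is NOT a topology on X.

Axiom (T1): ∅ ∈ τ? Yes; X ∈ τ? Yes.
Axiom (T2/T3): check pairwise unions and intersections of members of τ.
Counterexample for (T3): {71, 72, 74, 75, 76} ∩ {71, 73, 74, 75, 76} = {71, 74, 75, 76} ∉ τ. Therefore τ is NOT a topology.


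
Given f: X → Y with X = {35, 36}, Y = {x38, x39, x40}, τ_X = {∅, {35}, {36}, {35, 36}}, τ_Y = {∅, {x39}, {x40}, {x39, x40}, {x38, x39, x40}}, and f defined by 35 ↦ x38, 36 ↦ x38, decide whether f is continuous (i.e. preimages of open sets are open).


f IS continuous.

Compute f^{-1}(U) for each U ∈ τ_Y:
  U = ∅: f^{-1}(U) = ∅ ∈ τ_X ✓.
  U = {x39}: f^{-1}(U) = ∅ ∈ τ_X ✓.
  U = {x40}: f^{-1}(U) = ∅ ∈ τ_X ✓.
  U = {x39, x40}: f^{-1}(U) = ∅ ∈ τ_X ✓.
  U = {x38, x39, x40}: f^{-1}(U) = {35, 36} ∈ τ_X ✓.
Every preimage lies in τ_X, so f IS continuous.


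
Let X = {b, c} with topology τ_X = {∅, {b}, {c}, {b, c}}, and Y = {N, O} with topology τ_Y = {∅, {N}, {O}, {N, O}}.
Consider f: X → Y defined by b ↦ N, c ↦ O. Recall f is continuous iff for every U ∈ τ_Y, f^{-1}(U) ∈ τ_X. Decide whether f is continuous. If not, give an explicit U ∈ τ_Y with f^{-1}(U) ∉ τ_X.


f IS continuous.

Compute f^{-1}(U) for each U ∈ τ_Y:
  U = ∅: f^{-1}(U) = ∅ ∈ τ_X ✓.
  U = {N}: f^{-1}(U) = {b} ∈ τ_X ✓.
  U = {O}: f^{-1}(U) = {c} ∈ τ_X ✓.
  U = {N, O}: f^{-1}(U) = {b, c} ∈ τ_X ✓.
Every preimage lies in τ_X, so f IS continuous.


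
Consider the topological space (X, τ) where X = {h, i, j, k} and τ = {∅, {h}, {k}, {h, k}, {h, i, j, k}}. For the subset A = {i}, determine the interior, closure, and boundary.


int(A) = ∅, cl(A) = {i, j}, ∂A = {i, j}.

Closed sets in (X, τ) are complements of opens:
  closed(X, τ) = {∅, {i, j}, {h, i, j}, {i, j, k}, {h, i, j, k}}.
int(A) = ⋃ {U ∈ τ : U ⊆ A}. Opens contained in A: ∅.
Taking the union of these: int(A) = ∅.
cl(A) = ⋂ {C closed : A ⊆ C}. Closed sets containing A: {i, j}, {h, i, j}, {i, j, k}, {h, i, j, k}.
Intersecting these: cl(A) = {i, j}.
∂A = cl(A) ∖ int(A) = {i, j} ∖ ∅ = {i, j}.


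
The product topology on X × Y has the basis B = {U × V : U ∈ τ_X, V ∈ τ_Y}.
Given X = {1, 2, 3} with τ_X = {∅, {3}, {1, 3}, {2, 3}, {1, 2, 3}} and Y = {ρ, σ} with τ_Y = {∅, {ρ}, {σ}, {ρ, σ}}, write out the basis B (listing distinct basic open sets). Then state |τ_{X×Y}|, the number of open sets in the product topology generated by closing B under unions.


Basis B = {∅ × ∅, {3} × {ρ}, {3} × {σ}, {1, 3} × {ρ}, {1, 3} × {σ}, {2, 3} × {ρ}, {2, 3} × {σ}, {3} × {ρ, σ}, {1, 2, 3} × {ρ}, {1, 2, 3} × {σ}, {1, 3} × {ρ, σ}, {2, 3} × {ρ, σ}, {1, 2, 3} × {ρ, σ}}; |τ_{X×Y}| = 25.

Enumerate products U × V with U ∈ τ_X, V ∈ τ_Y (deduplicated):
  ∅ × ∅ = {} (∅)
  {3} × {ρ} = {(3,ρ)}
  {3} × {σ} = {(3,σ)}
  {1, 3} × {ρ} = {(1,ρ), (3,ρ)}
  {1, 3} × {σ} = {(1,σ), (3,σ)}
  {2, 3} × {ρ} = {(2,ρ), (3,ρ)}
  {2, 3} × {σ} = {(2,σ), (3,σ)}
  {3} × {ρ, σ} = {(3,ρ), (3,σ)}
  {1, 2, 3} × {ρ} = {(1,ρ), (2,ρ), (3,ρ)}
  {1, 2, 3} × {σ} = {(1,σ), (2,σ), (3,σ)}
  {1, 3} × {ρ, σ} = {(1,ρ), (1,σ), (3,ρ), (3,σ)}
  {2, 3} × {ρ, σ} = {(2,ρ), (2,σ), (3,ρ), (3,σ)}
  {1, 2, 3} × {ρ, σ} = {(1,ρ), (1,σ), (2,ρ), (2,σ), (3,ρ), (3,σ)}
These 13 distinct sets form the basis B.
Close under arbitrary unions to get τ_{X×Y}; counting gives |τ_{X×Y}| = 25.


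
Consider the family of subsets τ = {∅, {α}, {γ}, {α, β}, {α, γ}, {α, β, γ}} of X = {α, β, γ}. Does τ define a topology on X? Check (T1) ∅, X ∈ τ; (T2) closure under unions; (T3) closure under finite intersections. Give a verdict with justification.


τ IS a topology on X.

Axiom (T1): ∅ ∈ τ? Yes; X ∈ τ? Yes.
Axiom (T2/T3): check pairwise unions and intersections of members of τ.
All pairwise intersections and unions checked — each lies in τ. Therefore τ satisfies (T1), (T2), (T3): it IS a topology on X.


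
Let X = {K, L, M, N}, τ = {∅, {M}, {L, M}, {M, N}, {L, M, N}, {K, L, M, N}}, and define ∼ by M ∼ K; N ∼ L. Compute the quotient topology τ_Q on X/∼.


X/∼ = {[K=M], [L=N]}; |τ_Q| = 2.

Equivalence classes: [K=M], [L=N].
Quotient map π: X → X/∼ sends K ↦ [K=M], L ↦ [L=N], M ↦ [K=M], N ↦ [L=N].
For each subset V ⊆ X/∼, compute π^{-1}(V) ⊆ X and check whether π^{-1}(V) ∈ τ. V is open in τ_Q iff π^{-1}(V) ∈ τ.
  V = {}: π^{-1}(V) = ∅ ∈ τ ✓.
  V = {[K=M]}: π^{-1}(V) = {K, M} ∉ τ ✗.
  V = {[L=N]}: π^{-1}(V) = {L, N} ∉ τ ✗.
  V = {[K=M], [L=N]}: π^{-1}(V) = {K, L, M, N} ∈ τ ✓.
Open sets in the quotient: τ_Q = {{}, {[K=M], [L=N]}} (2 elements).


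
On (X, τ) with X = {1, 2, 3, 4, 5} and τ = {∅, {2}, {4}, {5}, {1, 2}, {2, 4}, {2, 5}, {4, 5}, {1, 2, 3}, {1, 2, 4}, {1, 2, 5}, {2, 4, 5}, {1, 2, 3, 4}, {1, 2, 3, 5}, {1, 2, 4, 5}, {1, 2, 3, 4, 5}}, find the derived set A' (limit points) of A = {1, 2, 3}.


A' = {1, 3}

For each x ∈ X, list the open sets U ∈ τ with x ∈ U, then check whether U ∩ (A ∖ {x}) ≠ ∅ for every such U.
  x = 1: opens ∋ x are {1, 2}, {1, 2, 3}, {1, 2, 4}, {1, 2, 5}, {1, 2, 3, 4}, {1, 2, 3, 5}, {1, 2, 4, 5}, {1, 2, 3, 4, 5}; each meets A ∖ {1}, so x IS a limit point.
  x = 2: open {2} ∋ x has {2} ∩ (A ∖ {2}) = ∅, so x is NOT a limit point.
  x = 3: opens ∋ x are {1, 2, 3}, {1, 2, 3, 4}, {1, 2, 3, 5}, {1, 2, 3, 4, 5}; each meets A ∖ {3}, so x IS a limit point.
  x = 4: open {4} ∋ x has {4} ∩ (A ∖ {4}) = ∅, so x is NOT a limit point.
  x = 5: open {5} ∋ x has {5} ∩ (A ∖ {5}) = ∅, so x is NOT a limit point.
Collecting: A' = {1, 3}.


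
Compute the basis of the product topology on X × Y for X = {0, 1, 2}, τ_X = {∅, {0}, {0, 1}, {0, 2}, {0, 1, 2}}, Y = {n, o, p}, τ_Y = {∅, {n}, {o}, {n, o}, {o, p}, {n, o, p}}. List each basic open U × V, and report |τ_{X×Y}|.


Basis B = {∅ × ∅, {0} × {n}, {0} × {o}, {0} × {n, o}, {0, 1} × {n}, {0, 2} × {n}, {0} × {o, p}, {0, 1} × {o}, {0, 2} × {o}, {0} × {n, o, p}, {0, 1, 2} × {n}, {0, 1, 2} × {o}, {0, 1} × {n, o}, {0, 2} × {n, o}, {0, 1} × {o, p}, {0, 2} × {o, p}, {0, 1} × {n, o, p}, {0, 2} × {n, o, p}, {0, 1, 2} × {n, o}, {0, 1, 2} × {o, p}, {0, 1, 2} × {n, o, p}}; |τ_{X×Y}| = 70.

Enumerate products U × V with U ∈ τ_X, V ∈ τ_Y (deduplicated):
  ∅ × ∅ = {} (∅)
  {0} × {n} = {(0,n)}
  {0} × {o} = {(0,o)}
  {0} × {n, o} = {(0,n), (0,o)}
  {0, 1} × {n} = {(0,n), (1,n)}
  {0, 2} × {n} = {(0,n), (2,n)}
  {0} × {o, p} = {(0,o), (0,p)}
  {0, 1} × {o} = {(0,o), (1,o)}
  {0, 2} × {o} = {(0,o), (2,o)}
  {0} × {n, o, p} = {(0,n), (0,o), (0,p)}
  {0, 1, 2} × {n} = {(0,n), (1,n), (2,n)}
  {0, 1, 2} × {o} = {(0,o), (1,o), (2,o)}
  {0, 1} × {n, o} = {(0,n), (0,o), (1,n), (1,o)}
  {0, 2} × {n, o} = {(0,n), (0,o), (2,n), (2,o)}
  {0, 1} × {o, p} = {(0,o), (0,p), (1,o), (1,p)}
  {0, 2} × {o, p} = {(0,o), (0,p), (2,o), (2,p)}
  {0, 1} × {n, o, p} = {(0,n), (0,o), (0,p), (1,n), (1,o), (1,p)}
  {0, 2} × {n, o, p} = {(0,n), (0,o), (0,p), (2,n), (2,o), (2,p)}
  {0, 1, 2} × {n, o} = {(0,n), (0,o), (1,n), (1,o), (2,n), (2,o)}
  {0, 1, 2} × {o, p} = {(0,o), (0,p), (1,o), (1,p), (2,o), (2,p)}
  {0, 1, 2} × {n, o, p} = {(0,n), (0,o), (0,p), (1,n), (1,o), (1,p), (2,n), (2,o), (2,p)}
These 21 distinct sets form the basis B.
Close under arbitrary unions to get τ_{X×Y}; counting gives |τ_{X×Y}| = 70.


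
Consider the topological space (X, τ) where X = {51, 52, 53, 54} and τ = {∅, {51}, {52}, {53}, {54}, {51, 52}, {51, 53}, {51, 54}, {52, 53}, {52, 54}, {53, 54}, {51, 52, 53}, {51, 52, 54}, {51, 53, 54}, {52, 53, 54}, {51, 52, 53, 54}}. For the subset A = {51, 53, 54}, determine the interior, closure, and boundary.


int(A) = {51, 53, 54}, cl(A) = {51, 53, 54}, ∂A = ∅.

Closed sets in (X, τ) are complements of opens:
  closed(X, τ) = {∅, {51}, {52}, {53}, {54}, {51, 52}, {51, 53}, {51, 54}, {52, 53}, {52, 54}, {53, 54}, {51, 52, 53}, {51, 52, 54}, {51, 53, 54}, {52, 53, 54}, {51, 52, 53, 54}}.
int(A) = ⋃ {U ∈ τ : U ⊆ A}. Opens contained in A: ∅, {51}, {53}, {54}, {51, 53}, {51, 54}, {53, 54}, {51, 53, 54}.
Taking the union of these: int(A) = {51, 53, 54}.
cl(A) = ⋂ {C closed : A ⊆ C}. Closed sets containing A: {51, 53, 54}, {51, 52, 53, 54}.
Intersecting these: cl(A) = {51, 53, 54}.
∂A = cl(A) ∖ int(A) = {51, 53, 54} ∖ {51, 53, 54} = ∅.


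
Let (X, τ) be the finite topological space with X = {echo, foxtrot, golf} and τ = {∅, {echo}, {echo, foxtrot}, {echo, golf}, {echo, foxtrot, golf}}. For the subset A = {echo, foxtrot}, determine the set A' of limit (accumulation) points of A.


A' = {foxtrot, golf}

For each x ∈ X, list the open sets U ∈ τ with x ∈ U, then check whether U ∩ (A ∖ {x}) ≠ ∅ for every such U.
  x = echo: open {echo} ∋ x has {echo} ∩ (A ∖ {echo}) = ∅, so x is NOT a limit point.
  x = foxtrot: opens ∋ x are {echo, foxtrot}, {echo, foxtrot, golf}; each meets A ∖ {foxtrot}, so x IS a limit point.
  x = golf: opens ∋ x are {echo, golf}, {echo, foxtrot, golf}; each meets A ∖ {golf}, so x IS a limit point.
Collecting: A' = {foxtrot, golf}.


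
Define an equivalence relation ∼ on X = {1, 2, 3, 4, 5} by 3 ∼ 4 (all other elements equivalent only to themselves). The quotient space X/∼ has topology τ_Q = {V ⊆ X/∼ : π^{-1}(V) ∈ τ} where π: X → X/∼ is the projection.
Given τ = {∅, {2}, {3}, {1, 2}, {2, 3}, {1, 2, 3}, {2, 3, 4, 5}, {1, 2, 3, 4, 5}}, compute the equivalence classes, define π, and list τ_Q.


X/∼ = {[1], [2], [3=4], [5]}; |τ_Q| = 5.

Equivalence classes: [1], [2], [3=4], [5].
Quotient map π: X → X/∼ sends 1 ↦ [1], 2 ↦ [2], 3 ↦ [3=4], 4 ↦ [3=4], 5 ↦ [5].
For each subset V ⊆ X/∼, compute π^{-1}(V) ⊆ X and check whether π^{-1}(V) ∈ τ. V is open in τ_Q iff π^{-1}(V) ∈ τ.
  V = {}: π^{-1}(V) = ∅ ∈ τ ✓.
  V = {[1]}: π^{-1}(V) = {1} ∉ τ ✗.
  V = {[2]}: π^{-1}(V) = {2} ∈ τ ✓.
  V = {[1], [2]}: π^{-1}(V) = {1, 2} ∈ τ ✓.
  V = {[3=4]}: π^{-1}(V) = {3, 4} ∉ τ ✗.
  V = {[1], [3=4]}: π^{-1}(V) = {1, 3, 4} ∉ τ ✗.
  V = {[2], [3=4]}: π^{-1}(V) = {2, 3, 4} ∉ τ ✗.
  V = {[1], [2], [3=4]}: π^{-1}(V) = {1, 2, 3, 4} ∉ τ ✗.
  V = {[5]}: π^{-1}(V) = {5} ∉ τ ✗.
  V = {[1], [5]}: π^{-1}(V) = {1, 5} ∉ τ ✗.
  V = {[2], [5]}: π^{-1}(V) = {2, 5} ∉ τ ✗.
  V = {[1], [2], [5]}: π^{-1}(V) = {1, 2, 5} ∉ τ ✗.
  V = {[3=4], [5]}: π^{-1}(V) = {3, 4, 5} ∉ τ ✗.
  V = {[1], [3=4], [5]}: π^{-1}(V) = {1, 3, 4, 5} ∉ τ ✗.
  V = {[2], [3=4], [5]}: π^{-1}(V) = {2, 3, 4, 5} ∈ τ ✓.
  V = {[1], [2], [3=4], [5]}: π^{-1}(V) = {1, 2, 3, 4, 5} ∈ τ ✓.
Open sets in the quotient: τ_Q = {{}, {[2]}, {[1], [2]}, {[2], [3=4], [5]}, {[1], [2], [3=4], [5]}} (5 elements).


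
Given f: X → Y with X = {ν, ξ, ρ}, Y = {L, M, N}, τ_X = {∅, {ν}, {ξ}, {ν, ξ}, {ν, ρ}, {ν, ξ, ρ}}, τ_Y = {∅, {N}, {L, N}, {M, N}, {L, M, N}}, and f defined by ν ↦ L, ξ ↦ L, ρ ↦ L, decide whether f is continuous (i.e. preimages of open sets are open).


f IS continuous.

Compute f^{-1}(U) for each U ∈ τ_Y:
  U = ∅: f^{-1}(U) = ∅ ∈ τ_X ✓.
  U = {N}: f^{-1}(U) = ∅ ∈ τ_X ✓.
  U = {L, N}: f^{-1}(U) = {ν, ξ, ρ} ∈ τ_X ✓.
  U = {M, N}: f^{-1}(U) = ∅ ∈ τ_X ✓.
  U = {L, M, N}: f^{-1}(U) = {ν, ξ, ρ} ∈ τ_X ✓.
Every preimage lies in τ_X, so f IS continuous.


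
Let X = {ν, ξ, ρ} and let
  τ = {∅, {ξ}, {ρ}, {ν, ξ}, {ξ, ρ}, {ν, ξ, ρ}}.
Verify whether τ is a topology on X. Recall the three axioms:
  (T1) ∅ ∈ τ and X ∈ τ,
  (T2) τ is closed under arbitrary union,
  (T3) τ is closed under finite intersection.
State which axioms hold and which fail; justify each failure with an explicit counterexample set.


τ IS a topology on X.

Axiom (T1): ∅ ∈ τ? Yes; X ∈ τ? Yes.
Axiom (T2/T3): check pairwise unions and intersections of members of τ.
All pairwise intersections and unions checked — each lies in τ. Therefore τ satisfies (T1), (T2), (T3): it IS a topology on X.


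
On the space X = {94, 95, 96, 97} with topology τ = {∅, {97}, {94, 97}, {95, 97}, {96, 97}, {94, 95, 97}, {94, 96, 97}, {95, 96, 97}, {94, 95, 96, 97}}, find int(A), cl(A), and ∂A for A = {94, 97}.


int(A) = {94, 97}, cl(A) = {94, 95, 96, 97}, ∂A = {95, 96}.

Closed sets in (X, τ) are complements of opens:
  closed(X, τ) = {∅, {94}, {95}, {96}, {94, 95}, {94, 96}, {95, 96}, {94, 95, 96}, {94, 95, 96, 97}}.
int(A) = ⋃ {U ∈ τ : U ⊆ A}. Opens contained in A: ∅, {97}, {94, 97}.
Taking the union of these: int(A) = {94, 97}.
cl(A) = ⋂ {C closed : A ⊆ C}. Closed sets containing A: {94, 95, 96, 97}.
Intersecting these: cl(A) = {94, 95, 96, 97}.
∂A = cl(A) ∖ int(A) = {94, 95, 96, 97} ∖ {94, 97} = {95, 96}.


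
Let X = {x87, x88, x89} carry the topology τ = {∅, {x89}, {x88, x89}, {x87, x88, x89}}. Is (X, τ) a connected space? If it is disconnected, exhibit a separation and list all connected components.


(X, τ) is connected.

Find clopen sets (U ∈ τ with X ∖ U ∈ τ):
  U = ∅, X ∖ U = {x87, x88, x89} — both open, so U is clopen.
  U = {x87, x88, x89}, X ∖ U = ∅ — both open, so U is clopen.
Only trivial clopens (∅ and X) exist, so (X, τ) is connected.
Compute connected components by grouping points that agree on all clopens:
  component: {x87, x88, x89}


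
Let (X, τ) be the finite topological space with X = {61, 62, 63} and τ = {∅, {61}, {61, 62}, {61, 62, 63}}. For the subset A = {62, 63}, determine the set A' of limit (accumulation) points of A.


A' = {63}

For each x ∈ X, list the open sets U ∈ τ with x ∈ U, then check whether U ∩ (A ∖ {x}) ≠ ∅ for every such U.
  x = 61: open {61} ∋ x has {61} ∩ (A ∖ {61}) = ∅, so x is NOT a limit point.
  x = 62: open {61, 62} ∋ x has {61, 62} ∩ (A ∖ {62}) = ∅, so x is NOT a limit point.
  x = 63: opens ∋ x are {61, 62, 63}; each meets A ∖ {63}, so x IS a limit point.
Collecting: A' = {63}.


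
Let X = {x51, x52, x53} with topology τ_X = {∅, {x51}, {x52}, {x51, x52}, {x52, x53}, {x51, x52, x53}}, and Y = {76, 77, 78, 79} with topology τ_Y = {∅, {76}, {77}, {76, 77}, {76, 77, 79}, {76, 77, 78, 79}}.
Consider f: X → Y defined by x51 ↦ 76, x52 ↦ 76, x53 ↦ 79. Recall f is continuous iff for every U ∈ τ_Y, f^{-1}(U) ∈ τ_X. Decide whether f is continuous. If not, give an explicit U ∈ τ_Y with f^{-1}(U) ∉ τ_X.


f IS continuous.

Compute f^{-1}(U) for each U ∈ τ_Y:
  U = ∅: f^{-1}(U) = ∅ ∈ τ_X ✓.
  U = {76}: f^{-1}(U) = {x51, x52} ∈ τ_X ✓.
  U = {77}: f^{-1}(U) = ∅ ∈ τ_X ✓.
  U = {76, 77}: f^{-1}(U) = {x51, x52} ∈ τ_X ✓.
  U = {76, 77, 79}: f^{-1}(U) = {x51, x52, x53} ∈ τ_X ✓.
  U = {76, 77, 78, 79}: f^{-1}(U) = {x51, x52, x53} ∈ τ_X ✓.
Every preimage lies in τ_X, so f IS continuous.


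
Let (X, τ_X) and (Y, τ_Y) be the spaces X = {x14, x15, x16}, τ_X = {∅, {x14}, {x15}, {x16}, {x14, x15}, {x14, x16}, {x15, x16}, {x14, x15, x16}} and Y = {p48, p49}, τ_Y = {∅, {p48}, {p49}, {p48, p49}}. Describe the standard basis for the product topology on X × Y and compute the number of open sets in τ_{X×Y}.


Basis B = {∅ × ∅, {x14} × {p48}, {x14} × {p49}, {x15} × {p48}, {x15} × {p49}, {x16} × {p48}, {x16} × {p49}, {x14} × {p48, p49}, {x14, x15} × {p48}, {x14, x16} × {p48}, {x14, x15} × {p49}, {x14, x16} × {p49}, {x15} × {p48, p49}, {x15, x16} × {p48}, {x15, x16} × {p49}, {x16} × {p48, p49}, {x14, x15, x16} × {p48}, {x14, x15, x16} × {p49}, {x14, x15} × {p48, p49}, {x14, x16} × {p48, p49}, {x15, x16} × {p48, p49}, {x14, x15, x16} × {p48, p49}}; |τ_{X×Y}| = 64.

Enumerate products U × V with U ∈ τ_X, V ∈ τ_Y (deduplicated):
  ∅ × ∅ = {} (∅)
  {x14} × {p48} = {(x14,p48)}
  {x14} × {p49} = {(x14,p49)}
  {x15} × {p48} = {(x15,p48)}
  {x15} × {p49} = {(x15,p49)}
  {x16} × {p48} = {(x16,p48)}
  {x16} × {p49} = {(x16,p49)}
  {x14} × {p48, p49} = {(x14,p48), (x14,p49)}
  {x14, x15} × {p48} = {(x14,p48), (x15,p48)}
  {x14, x16} × {p48} = {(x14,p48), (x16,p48)}
  {x14, x15} × {p49} = {(x14,p49), (x15,p49)}
  {x14, x16} × {p49} = {(x14,p49), (x16,p49)}
  {x15} × {p48, p49} = {(x15,p48), (x15,p49)}
  {x15, x16} × {p48} = {(x15,p48), (x16,p48)}
  {x15, x16} × {p49} = {(x15,p49), (x16,p49)}
  {x16} × {p48, p49} = {(x16,p48), (x16,p49)}
  {x14, x15, x16} × {p48} = {(x14,p48), (x15,p48), (x16,p48)}
  {x14, x15, x16} × {p49} = {(x14,p49), (x15,p49), (x16,p49)}
  {x14, x15} × {p48, p49} = {(x14,p48), (x14,p49), (x15,p48), (x15,p49)}
  {x14, x16} × {p48, p49} = {(x14,p48), (x14,p49), (x16,p48), (x16,p49)}
  {x15, x16} × {p48, p49} = {(x15,p48), (x15,p49), (x16,p48), (x16,p49)}
  {x14, x15, x16} × {p48, p49} = {(x14,p48), (x14,p49), (x15,p48), (x15,p49), (x16,p48), (x16,p49)}
These 22 distinct sets form the basis B.
Close under arbitrary unions to get τ_{X×Y}; counting gives |τ_{X×Y}| = 64.


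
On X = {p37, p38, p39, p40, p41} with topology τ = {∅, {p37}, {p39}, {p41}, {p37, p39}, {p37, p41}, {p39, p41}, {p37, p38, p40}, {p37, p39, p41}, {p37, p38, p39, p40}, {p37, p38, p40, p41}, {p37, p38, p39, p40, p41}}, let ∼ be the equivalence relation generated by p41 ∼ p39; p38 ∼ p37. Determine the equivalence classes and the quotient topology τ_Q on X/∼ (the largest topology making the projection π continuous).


X/∼ = {[p37=p38], [p39=p41], [p40]}; |τ_Q| = 4.

Equivalence classes: [p37=p38], [p39=p41], [p40].
Quotient map π: X → X/∼ sends p37 ↦ [p37=p38], p38 ↦ [p37=p38], p39 ↦ [p39=p41], p40 ↦ [p40], p41 ↦ [p39=p41].
For each subset V ⊆ X/∼, compute π^{-1}(V) ⊆ X and check whether π^{-1}(V) ∈ τ. V is open in τ_Q iff π^{-1}(V) ∈ τ.
  V = {}: π^{-1}(V) = ∅ ∈ τ ✓.
  V = {[p37=p38]}: π^{-1}(V) = {p37, p38} ∉ τ ✗.
  V = {[p39=p41]}: π^{-1}(V) = {p39, p41} ∈ τ ✓.
  V = {[p37=p38], [p39=p41]}: π^{-1}(V) = {p37, p38, p39, p41} ∉ τ ✗.
  V = {[p40]}: π^{-1}(V) = {p40} ∉ τ ✗.
  V = {[p37=p38], [p40]}: π^{-1}(V) = {p37, p38, p40} ∈ τ ✓.
  V = {[p39=p41], [p40]}: π^{-1}(V) = {p39, p40, p41} ∉ τ ✗.
  V = {[p37=p38], [p39=p41], [p40]}: π^{-1}(V) = {p37, p38, p39, p40, p41} ∈ τ ✓.
Open sets in the quotient: τ_Q = {{}, {[p39=p41]}, {[p37=p38], [p40]}, {[p37=p38], [p39=p41], [p40]}} (4 elements).


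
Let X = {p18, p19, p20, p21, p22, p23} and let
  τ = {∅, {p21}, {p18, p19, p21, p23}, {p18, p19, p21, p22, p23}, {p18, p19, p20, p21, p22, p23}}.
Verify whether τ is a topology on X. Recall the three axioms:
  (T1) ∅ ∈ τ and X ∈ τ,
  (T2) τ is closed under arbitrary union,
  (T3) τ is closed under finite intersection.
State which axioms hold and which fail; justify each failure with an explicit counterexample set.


τ IS a topology on X.

Axiom (T1): ∅ ∈ τ? Yes; X ∈ τ? Yes.
Axiom (T2/T3): check pairwise unions and intersections of members of τ.
All pairwise intersections and unions checked — each lies in τ. Therefore τ satisfies (T1), (T2), (T3): it IS a topology on X.


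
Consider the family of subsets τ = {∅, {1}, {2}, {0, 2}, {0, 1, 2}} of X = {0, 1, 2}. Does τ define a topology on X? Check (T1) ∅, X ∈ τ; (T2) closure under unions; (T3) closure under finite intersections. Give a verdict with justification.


τ is NOT a topology on X.

Axiom (T1): ∅ ∈ τ? Yes; X ∈ τ? Yes.
Axiom (T2/T3): check pairwise unions and intersections of members of τ.
Counterexample for (T2): {1} ∪ {2} = {1, 2} ∉ τ. Therefore τ is NOT a topology.


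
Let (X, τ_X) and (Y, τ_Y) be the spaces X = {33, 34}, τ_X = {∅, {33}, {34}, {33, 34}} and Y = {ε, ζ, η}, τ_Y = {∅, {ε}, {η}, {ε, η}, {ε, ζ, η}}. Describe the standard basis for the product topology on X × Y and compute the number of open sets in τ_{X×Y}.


Basis B = {∅ × ∅, {33} × {ε}, {33} × {η}, {34} × {ε}, {34} × {η}, {33} × {ε, η}, {33, 34} × {ε}, {33, 34} × {η}, {34} × {ε, η}, {33} × {ε, ζ, η}, {34} × {ε, ζ, η}, {33, 34} × {ε, η}, {33, 34} × {ε, ζ, η}}; |τ_{X×Y}| = 25.

Enumerate products U × V with U ∈ τ_X, V ∈ τ_Y (deduplicated):
  ∅ × ∅ = {} (∅)
  {33} × {ε} = {(33,ε)}
  {33} × {η} = {(33,η)}
  {34} × {ε} = {(34,ε)}
  {34} × {η} = {(34,η)}
  {33} × {ε, η} = {(33,ε), (33,η)}
  {33, 34} × {ε} = {(33,ε), (34,ε)}
  {33, 34} × {η} = {(33,η), (34,η)}
  {34} × {ε, η} = {(34,ε), (34,η)}
  {33} × {ε, ζ, η} = {(33,ε), (33,ζ), (33,η)}
  {34} × {ε, ζ, η} = {(34,ε), (34,ζ), (34,η)}
  {33, 34} × {ε, η} = {(33,ε), (33,η), (34,ε), (34,η)}
  {33, 34} × {ε, ζ, η} = {(33,ε), (33,ζ), (33,η), (34,ε), (34,ζ), (34,η)}
These 13 distinct sets form the basis B.
Close under arbitrary unions to get τ_{X×Y}; counting gives |τ_{X×Y}| = 25.


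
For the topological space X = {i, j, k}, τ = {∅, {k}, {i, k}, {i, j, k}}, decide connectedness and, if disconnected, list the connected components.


(X, τ) is connected.

Find clopen sets (U ∈ τ with X ∖ U ∈ τ):
  U = ∅, X ∖ U = {i, j, k} — both open, so U is clopen.
  U = {i, j, k}, X ∖ U = ∅ — both open, so U is clopen.
Only trivial clopens (∅ and X) exist, so (X, τ) is connected.
Compute connected components by grouping points that agree on all clopens:
  component: {i, j, k}


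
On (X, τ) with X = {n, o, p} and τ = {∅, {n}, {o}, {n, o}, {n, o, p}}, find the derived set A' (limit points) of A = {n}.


A' = {p}

For each x ∈ X, list the open sets U ∈ τ with x ∈ U, then check whether U ∩ (A ∖ {x}) ≠ ∅ for every such U.
  x = n: open {n} ∋ x has {n} ∩ (A ∖ {n}) = ∅, so x is NOT a limit point.
  x = o: open {o} ∋ x has {o} ∩ (A ∖ {o}) = ∅, so x is NOT a limit point.
  x = p: opens ∋ x are {n, o, p}; each meets A ∖ {p}, so x IS a limit point.
Collecting: A' = {p}.
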